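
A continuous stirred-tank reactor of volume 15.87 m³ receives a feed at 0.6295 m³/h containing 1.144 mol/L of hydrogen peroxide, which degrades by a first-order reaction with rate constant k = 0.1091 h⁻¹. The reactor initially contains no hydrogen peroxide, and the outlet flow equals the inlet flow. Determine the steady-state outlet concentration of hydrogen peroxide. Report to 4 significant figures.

Species balance: V dC/dt = Q C_in − Q C − k V C.
At steady state: 0 = Q C_in − (Q + kV) C_ss, so C_ss = Q C_in/(Q + kV).
C_ss = 0.6295·1.144/(0.6295 + 0.1091·15.87) = 0.720148/2.36092 = 0.305029 mol/L.

0.3050 mol/L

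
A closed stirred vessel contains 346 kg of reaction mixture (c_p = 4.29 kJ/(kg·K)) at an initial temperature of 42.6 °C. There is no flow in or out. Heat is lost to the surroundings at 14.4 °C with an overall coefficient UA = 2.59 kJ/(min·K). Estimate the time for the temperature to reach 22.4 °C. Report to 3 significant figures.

M c_p dT/dt = −UA(T − T_amb).
τ = M c_p/UA = 573.10 min; T_ss = T_amb = 14.400 °C.
T(t) = T_ss + (T₀ − T_ss)e^(−t/τ); set T = 22.4:
t = −τ ln[(T − T_ss)/(T₀ − T_ss)] = −573.10 · ln(0.28369) = 722.04 min.

722 min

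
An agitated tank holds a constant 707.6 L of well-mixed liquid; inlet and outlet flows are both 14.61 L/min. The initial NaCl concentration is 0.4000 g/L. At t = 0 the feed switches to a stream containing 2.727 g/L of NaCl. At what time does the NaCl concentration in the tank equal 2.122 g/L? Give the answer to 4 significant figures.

Mass balance on the solute (V constant): V dC/dt = Q(C_in − C), so τ = V/Q = 48.4326 min.
C(t) = C_in + (C₀ − C_in) e^(−t/τ). Set C = 2.122 and solve for t:
e^(−t/τ) = (C − C_in)/(C₀ − C_in) = (2.122 − 2.727)/(0.4000 − 2.727) = 0.259991
t = −τ ln(…) = 48.4326 × 1.34711 = 65.2439 min.

65.24 min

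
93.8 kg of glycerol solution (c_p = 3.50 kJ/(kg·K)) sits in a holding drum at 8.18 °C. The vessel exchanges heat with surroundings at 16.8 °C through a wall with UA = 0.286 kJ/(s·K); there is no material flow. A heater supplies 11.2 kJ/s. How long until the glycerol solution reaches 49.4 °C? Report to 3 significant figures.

2280 s

Lumped-capacitance energy balance: M c_p dT/dt = UA(T_amb − T) + Q̇.
τ = M c_p/UA = 1147.9 s; T_ss = T_amb + Q̇/UA = 16.8 + 11.2/0.286 = 55.961 °C.
T(t) = T_ss + (T₀ − T_ss)e^(−t/τ); set T = 49.4:
t = −τ ln[(T − T_ss)/(T₀ − T_ss)] = −1147.9 · ln(0.13731) = 2279.2 s.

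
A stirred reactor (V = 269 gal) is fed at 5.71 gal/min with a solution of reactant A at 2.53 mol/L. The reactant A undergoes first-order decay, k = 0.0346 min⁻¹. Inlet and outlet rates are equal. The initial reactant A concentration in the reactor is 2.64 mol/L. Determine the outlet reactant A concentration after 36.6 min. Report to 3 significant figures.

1.18 mol/L

V dC/dt = Q(C_in − C) − k V C.
dC/dt = (Q/V) C_in − (Q/V + k) C; effective rate a = Q/V + k = 0.021227 + 0.0346 = 0.055827 min⁻¹.
C_ss = Q C_in/(Q + kV) = 0.96197 mol/L; C(t) = C_ss + (C₀ − C_ss) e^(−a t).
C(36.6) = 0.96197 + (1.6780)·e^(−0.055827·36.6) = 0.96197 + (1.6780)·0.12961 = 1.1795 mol/L.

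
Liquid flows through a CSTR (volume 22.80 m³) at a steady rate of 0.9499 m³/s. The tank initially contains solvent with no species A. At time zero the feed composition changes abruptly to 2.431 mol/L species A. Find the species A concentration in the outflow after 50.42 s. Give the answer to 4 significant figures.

Species balance on the tank: V dC/dt = Q(C_in − C).
Time constant τ = V/Q = 22.80/0.9499 = 24.0025 s.
Integrating: C(t) = C_in + (C₀ − C_in) e^(−t/τ).
C(50.42) = 2.431 + (0 − 2.431)·e^(−50.42/24.0025) = 2.431 + (-2.43100)·0.122381 = 2.13349 mol/L.

2.133 mol/L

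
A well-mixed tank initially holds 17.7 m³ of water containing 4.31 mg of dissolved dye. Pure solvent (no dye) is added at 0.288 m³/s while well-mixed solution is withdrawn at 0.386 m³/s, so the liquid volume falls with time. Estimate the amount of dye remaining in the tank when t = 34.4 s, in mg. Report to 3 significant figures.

1.88 mg

Let m(t) be the amount of dye. Volume: V(t) = V₀ + (Q_in − Q_out) t = 17.7 − 0.098000 t; V(34.4) = 14.329 m³.
No dye enters, so dm/dt = −Q_out · (m/V).
dm/m = −Q_out dt/(V₀ − 0.098000 t); integrating gives ln(m/m₀) = −(Q_out/(Q_in−Q_out)) ln(V/V₀).
m = m₀ (V₀/V)^(Q_out/(Q_in−Q_out)) = 4.31 × (17.7/14.329)^(-3.9388) = 1.8752 mg.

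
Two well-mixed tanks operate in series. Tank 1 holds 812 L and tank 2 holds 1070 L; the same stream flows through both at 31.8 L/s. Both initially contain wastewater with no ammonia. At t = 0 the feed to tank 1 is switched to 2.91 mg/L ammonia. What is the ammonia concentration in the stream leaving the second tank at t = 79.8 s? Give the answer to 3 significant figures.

Each tank obeys Vᵢ dCᵢ/dt = Q(Cᵢ₋₁ − Cᵢ), so τᵢ = Vᵢ/Q.
τ₁ = 812/31.8 = 25.535 s; τ₂ = 1070/31.8 = 33.648 s.
Tank 1: C₁ = C_in(1 − e^(−t/τ₁)). Tank 2 (τ₁ ≠ τ₂): C₂ = C_in[1 − (τ₁ e^(−t/τ₁) − τ₂ e^(−t/τ₂))/(τ₁ − τ₂)].
At t = 79.8: e^(−t/τ₁) = 0.043929, e^(−t/τ₂) = 0.093329.
C₂ = 2.91·[1 − (25.535·0.043929 − 33.648·0.093329)/(-8.1132)] = 2.91·0.75120 = 2.1860 mg/L.

2.19 mg/L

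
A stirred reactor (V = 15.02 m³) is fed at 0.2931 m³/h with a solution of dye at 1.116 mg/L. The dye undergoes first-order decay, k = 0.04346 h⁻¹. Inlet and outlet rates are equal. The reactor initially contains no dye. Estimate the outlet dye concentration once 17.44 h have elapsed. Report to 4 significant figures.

Accumulation = in − out − consumed: V dC/dt = Q C_in − Q C − k V C.
This is linear with rate a = Q/V + k = 0.0629740 h⁻¹.
C_ss = Q C_in/(Q + kV) = 0.345819 mg/L; C(t) = C_ss + (C₀ − C_ss) e^(−a t).
C(17.44) = 0.345819 + (-0.345819)·e^(−0.0629740·17.44) = 0.345819 + (-0.345819)·0.333449 = 0.230506 mg/L.

0.2305 mg/L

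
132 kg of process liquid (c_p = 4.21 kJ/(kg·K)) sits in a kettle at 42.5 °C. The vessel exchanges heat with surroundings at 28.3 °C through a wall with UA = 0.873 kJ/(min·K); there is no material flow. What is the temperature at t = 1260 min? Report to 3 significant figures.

Energy balance: M c_p dT/dt = −UA(T − T_amb).
dT/dt = (T_ss − T)/τ with T_ss = T_amb = 28.300 °C, τ = M c_p/UA = 132·4.21/0.873 = 636.56 min.
Solution: T(t) = T_ss + (T₀ − T_ss) e^(−t/τ).
T(1260) = 28.300 + (14.200)·0.13816 = 30.262 °C.

30.3 °C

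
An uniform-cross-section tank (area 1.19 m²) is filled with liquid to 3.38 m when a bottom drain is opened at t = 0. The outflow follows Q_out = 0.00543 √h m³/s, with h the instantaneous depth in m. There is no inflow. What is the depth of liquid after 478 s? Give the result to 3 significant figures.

0.559 m

With no inflow, A dh/dt = −0.00543 √h.
∫ h^(−1/2) dh = −(0.00543/A) ∫ dt, giving 2√h = 2√h₀ − (0.00543/A) t.
√h = √3.38 − 0.00543·478/(2·1.19) = 1.8385 − 1.0906 = 0.74791.
h = 0.74791² = 0.55938 m.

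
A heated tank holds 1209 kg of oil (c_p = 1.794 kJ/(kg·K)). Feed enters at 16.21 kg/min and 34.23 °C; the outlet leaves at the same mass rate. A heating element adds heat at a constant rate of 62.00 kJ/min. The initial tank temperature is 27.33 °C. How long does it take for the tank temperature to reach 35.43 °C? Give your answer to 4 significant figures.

169.4 min

M c_p dT/dt = ṁ c_p (T_in − T) + Q̇.
τ = M/ṁ = 74.5836 min; T_ss = T_in + Q̇/(ṁ c_p) = 36.3620 °C.
T(t) = T_ss + (T₀ − T_ss) e^(−t/τ). Set T = 35.43:
e^(−t/τ) = (35.43 − 36.3620)/(27.33 − 36.3620) = 0.103188
t = −74.5836 · ln(0.103188) = 169.394 min.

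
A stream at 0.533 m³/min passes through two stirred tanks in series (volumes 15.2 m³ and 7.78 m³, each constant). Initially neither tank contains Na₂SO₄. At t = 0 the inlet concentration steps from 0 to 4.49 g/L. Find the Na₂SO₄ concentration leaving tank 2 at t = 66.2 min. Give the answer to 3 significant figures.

Each tank obeys Vᵢ dCᵢ/dt = Q(Cᵢ₋₁ − Cᵢ), so τᵢ = Vᵢ/Q.
τ₁ = 15.2/0.533 = 28.518 min; τ₂ = 7.78/0.533 = 14.597 min.
Tank 1: C₁ = C_in(1 − e^(−t/τ₁)). Tank 2 (τ₁ ≠ τ₂): C₂ = C_in[1 − (τ₁ e^(−t/τ₁) − τ₂ e^(−t/τ₂))/(τ₁ − τ₂)].
At t = 66.2: e^(−t/τ₁) = 0.098140, e^(−t/τ₂) = 0.010724.
C₂ = 4.49·[1 − (28.518·0.098140 − 14.597·0.010724)/(13.921)] = 4.49·0.81020 = 3.6378 g/L.

3.64 g/L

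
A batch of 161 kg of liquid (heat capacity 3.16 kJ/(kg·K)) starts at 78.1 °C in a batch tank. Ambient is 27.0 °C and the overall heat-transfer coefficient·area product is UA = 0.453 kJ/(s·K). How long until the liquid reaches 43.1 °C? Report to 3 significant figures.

Energy balance: M c_p dT/dt = −UA(T − T_amb).
τ = M c_p/UA = 1123.1 s; T_ss = T_amb = 27.000 °C.
T(t) = T_ss + (T₀ − T_ss)e^(−t/τ); set T = 43.1:
t = −τ ln[(T − T_ss)/(T₀ − T_ss)] = −1123.1 · ln(0.31507) = 1297.1 s.

1300 s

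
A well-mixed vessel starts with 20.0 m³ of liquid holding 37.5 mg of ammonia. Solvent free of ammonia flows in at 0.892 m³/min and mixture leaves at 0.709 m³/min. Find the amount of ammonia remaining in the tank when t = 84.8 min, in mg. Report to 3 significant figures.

Let m(t) be the amount of ammonia. Volume: V(t) = V₀ + (Q_in − Q_out) t = 20.0 + 0.18300 t; V(84.8) = 35.518 m³.
Solute balance: dm/dt = 0 − Q_out C = −Q_out m/V(t).
dm/m = −Q_out dt/(V₀ + 0.18300 t); integrating gives ln(m/m₀) = −(Q_out/(Q_in−Q_out)) ln(V/V₀).
m = m₀ (V₀/V)^(Q_out/(Q_in−Q_out)) = 37.5 × (20.0/35.518)^(3.8743) = 4.0522 mg.

4.05 mg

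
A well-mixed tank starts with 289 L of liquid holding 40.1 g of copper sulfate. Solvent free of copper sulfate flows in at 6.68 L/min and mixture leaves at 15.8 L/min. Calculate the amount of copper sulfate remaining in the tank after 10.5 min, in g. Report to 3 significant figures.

20.0 g

Total volume: dV/dt = Q_in − Q_out = -9.1200 L/min, so V(t) = 289 − 9.1200 t and V(10.5) = 193.24 L.
Solute balance: dm/dt = 0 − Q_out C = −Q_out m/V(t).
dm/m = −Q_out dt/(V₀ − 9.1200 t); integrating gives ln(m/m₀) = −(Q_out/(Q_in−Q_out)) ln(V/V₀).
m = m₀ (V₀/V)^(Q_out/(Q_in−Q_out)) = 40.1 × (289/193.24)^(-1.7325) = 19.967 g.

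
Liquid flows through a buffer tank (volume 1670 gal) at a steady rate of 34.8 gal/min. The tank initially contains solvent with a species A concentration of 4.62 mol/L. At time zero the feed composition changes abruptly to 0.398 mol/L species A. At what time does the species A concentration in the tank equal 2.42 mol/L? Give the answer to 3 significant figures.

Unsteady species balance (constant V, well mixed): V dC/dt = Q(C_in − C), so τ = V/Q = 47.989 min.
C(t) = C_in + (C₀ − C_in) e^(−t/τ). Set C = 2.42 and solve for t:
e^(−t/τ) = (C − C_in)/(C₀ − C_in) = (2.42 − 0.398)/(4.62 − 0.398) = 0.47892
t = −τ ln(…) = 47.989 × 0.73622 = 35.330 min.

35.3 min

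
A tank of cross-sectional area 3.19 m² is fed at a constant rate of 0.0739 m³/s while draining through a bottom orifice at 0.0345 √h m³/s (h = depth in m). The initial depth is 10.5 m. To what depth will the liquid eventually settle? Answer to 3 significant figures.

4.59 m

Level balance: A dh/dt = 0.0739 − 0.0345 √h. Setting dh/dt = 0:
Q_in = 0.0345 √h_ss ⇒ √h_ss = 0.0739/0.0345 = 2.1420.
h_ss = 2.1420² = 4.5883 m. (Since h₀ = 10.5 m > h_ss, the level will fall toward this value.)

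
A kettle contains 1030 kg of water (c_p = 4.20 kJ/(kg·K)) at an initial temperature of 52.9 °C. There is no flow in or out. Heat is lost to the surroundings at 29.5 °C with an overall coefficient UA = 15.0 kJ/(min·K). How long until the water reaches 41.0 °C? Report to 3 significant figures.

205 min

Unsteady energy balance on the tank contents: M c_p dT/dt = −UA(T − T_amb).
τ = M c_p/UA = 288.40 min; T_ss = T_amb = 29.500 °C.
T(t) = T_ss + (T₀ − T_ss)e^(−t/τ); set T = 41.0:
t = −τ ln[(T − T_ss)/(T₀ − T_ss)] = −288.40 · ln(0.49145) = 204.88 min.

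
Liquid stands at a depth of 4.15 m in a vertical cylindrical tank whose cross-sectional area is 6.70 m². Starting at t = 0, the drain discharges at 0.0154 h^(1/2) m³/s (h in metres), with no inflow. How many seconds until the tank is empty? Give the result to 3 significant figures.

A dh/dt = −Q_out = −0.0154 √h.
Separate and integrate: 2(√h − √h₀) = −(0.0154/A) t.
Tank is empty when √h = 0: t_empty = 2A√h₀/0.0154.
t_empty = 2·6.70·√4.15/0.0154 = 13.400·2.0372/0.0154 = 1772.6 s.

1770 s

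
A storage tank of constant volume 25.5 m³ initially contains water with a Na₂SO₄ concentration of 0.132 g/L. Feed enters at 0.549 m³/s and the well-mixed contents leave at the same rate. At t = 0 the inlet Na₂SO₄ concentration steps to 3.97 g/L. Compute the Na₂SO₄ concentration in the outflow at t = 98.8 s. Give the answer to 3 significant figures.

3.51 g/L

Unsteady species balance (constant V, well mixed): V dC/dt = Q(C_in − C).
Rewrite as dC/dt + C/τ = C_in/τ, τ = V/Q = 46.448 s.
Solution: C(t) = C_in + (C₀ − C_in) e^(−t/τ).
C(98.8) = 3.97 + (0.132 − 3.97)·e^(−98.8/46.448) = 3.97 + (-3.8380)·0.11918 = 3.5126 g/L.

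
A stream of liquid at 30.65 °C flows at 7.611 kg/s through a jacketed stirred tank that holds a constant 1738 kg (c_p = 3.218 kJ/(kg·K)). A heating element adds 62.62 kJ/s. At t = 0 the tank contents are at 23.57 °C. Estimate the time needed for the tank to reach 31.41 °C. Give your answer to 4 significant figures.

Unsteady energy balance on the tank contents: M c_p dT/dt = ṁ c_p (T_in − T) + 62.62.
τ = M/ṁ = 228.354 s; T_ss = T_in + Q̇/(ṁ c_p) = 33.2067 °C.
T(t) = T_ss + (T₀ − T_ss) e^(−t/τ). Set T = 31.41:
e^(−t/τ) = (31.41 − 33.2067)/(23.57 − 33.2067) = 0.186446
t = −228.354 · ln(0.186446) = 383.546 s.

383.5 s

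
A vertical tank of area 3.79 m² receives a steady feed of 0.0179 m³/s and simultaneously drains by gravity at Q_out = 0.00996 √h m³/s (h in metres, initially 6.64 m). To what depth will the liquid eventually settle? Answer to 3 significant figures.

3.23 m

A dh/dt = Q_in − 0.00996 √h. Steady state requires inflow = outflow:
Q_in = 0.00996 √h_ss ⇒ √h_ss = 0.0179/0.00996 = 1.7972.
h_ss = 1.7972² = 3.2299 m. (Since h₀ = 6.64 m > h_ss, the level will fall toward this value.)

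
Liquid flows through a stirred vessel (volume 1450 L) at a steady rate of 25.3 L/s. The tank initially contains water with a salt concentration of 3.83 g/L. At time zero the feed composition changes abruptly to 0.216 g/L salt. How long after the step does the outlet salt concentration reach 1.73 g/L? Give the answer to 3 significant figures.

49.9 s

Species balance: V dC/dt = Q(C_in − C) ⇒ τ = V/Q = 57.312 s.
C(t) = C_in + (C₀ − C_in) e^(−t/τ). Set C = 1.73 and solve for t:
e^(−t/τ) = (C − C_in)/(C₀ − C_in) = (1.73 − 0.216)/(3.83 − 0.216) = 0.41893
t = −τ ln(…) = 57.312 × 0.87006 = 49.865 s.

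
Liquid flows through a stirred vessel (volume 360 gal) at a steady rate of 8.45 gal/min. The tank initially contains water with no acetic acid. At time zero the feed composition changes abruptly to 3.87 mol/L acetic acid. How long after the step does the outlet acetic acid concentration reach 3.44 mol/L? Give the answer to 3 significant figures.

Species balance: V dC/dt = Q(C_in − C) ⇒ τ = V/Q = 42.604 min.
C(t) = C_in + (C₀ − C_in) e^(−t/τ). Set C = 3.44 and solve for t:
e^(−t/τ) = (C − C_in)/(C₀ − C_in) = (3.44 − 3.87)/(0 − 3.87) = 0.11111
t = −τ ln(…) = 42.604 × 2.1972 = 93.610 min.

93.6 min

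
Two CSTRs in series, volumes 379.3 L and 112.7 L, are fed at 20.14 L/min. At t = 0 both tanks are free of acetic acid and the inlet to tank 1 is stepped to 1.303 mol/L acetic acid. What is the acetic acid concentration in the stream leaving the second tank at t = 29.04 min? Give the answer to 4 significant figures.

Species balance on tank i: dCᵢ/dt = (Cᵢ₋₁ − Cᵢ)/τᵢ with τᵢ = Vᵢ/Q.
τ₁ = 379.3/20.14 = 18.8332 min; τ₂ = 112.7/20.14 = 5.59583 min.
Solving the cascade with C₁(0)=C₂(0)=0 gives C₂(t) = C_in[1 − (τ₁ e^(−t/τ₁) − τ₂ e^(−t/τ₂))/(τ₁ − τ₂)].
At t = 29.04: e^(−t/τ₁) = 0.213961, e^(−t/τ₂) = 0.00557435.
C₂ = 1.303·[1 − (18.8332·0.213961 − 5.59583·0.00557435)/(13.2373)] = 1.303·0.697947 = 0.909425 mol/L.

0.9094 mol/L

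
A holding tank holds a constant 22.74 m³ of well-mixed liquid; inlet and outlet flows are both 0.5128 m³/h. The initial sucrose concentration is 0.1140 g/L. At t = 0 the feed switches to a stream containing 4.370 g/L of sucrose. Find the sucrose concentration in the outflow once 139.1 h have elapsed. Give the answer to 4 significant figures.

4.185 g/L

Species balance on the tank: V dC/dt = Q(C_in − C).
Rewrite as dC/dt + C/τ = C_in/τ, τ = V/Q = 44.3448 h.
This is linear first-order; C(t) = C_in + (C₀ − C_in) e^(−t/τ).
C(139.1) = 4.370 + (0.1140 − 4.370)·e^(−139.1/44.3448) = 4.370 + (-4.25600)·0.0434222 = 4.18520 g/L.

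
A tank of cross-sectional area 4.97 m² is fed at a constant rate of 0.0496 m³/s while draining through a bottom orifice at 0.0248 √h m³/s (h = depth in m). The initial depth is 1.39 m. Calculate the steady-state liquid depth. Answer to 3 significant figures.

4.00 m

A dh/dt = Q_in − 0.0248 √h. Steady state requires inflow = outflow:
Q_in = 0.0248 √h_ss ⇒ √h_ss = 0.0496/0.0248 = 2.0000.
h_ss = 2.0000² = 4.0000 m. (Since h₀ = 1.39 m < h_ss, the level will rise toward this value.)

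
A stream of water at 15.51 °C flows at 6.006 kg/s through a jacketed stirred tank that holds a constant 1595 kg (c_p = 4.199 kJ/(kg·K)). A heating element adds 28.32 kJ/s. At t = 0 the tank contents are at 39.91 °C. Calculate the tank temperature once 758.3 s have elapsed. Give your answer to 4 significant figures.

17.97 °C

M c_p dT/dt = ṁ c_p (T_in − T) + Q̇.
τ = M/ṁ = 265.568 s; T_ss = T_in + Q̇/(ṁ c_p) = 15.51 + 28.32/(6.006·4.199) = 16.6330 °C.
This is linear first-order; T(t) = T_ss + (T₀ − T_ss) e^(−t/τ).
T(758.3) = 16.6330 + (23.2770)·e^(−758.3/265.568) = 16.6330 + (23.2770)·0.0575333 = 17.9722 °C.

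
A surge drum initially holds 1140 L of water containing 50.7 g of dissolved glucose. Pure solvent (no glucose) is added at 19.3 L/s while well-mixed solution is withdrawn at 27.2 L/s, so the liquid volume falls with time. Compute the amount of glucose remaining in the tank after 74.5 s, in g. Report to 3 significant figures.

Let m(t) be the amount of glucose. Volume: V(t) = V₀ + (Q_in − Q_out) t = 1140 − 7.9000 t; V(74.5) = 551.45 L.
Species balance (pure solvent in): dm/dt = −Q_out · m/V(t).
dm/m = −Q_out dt/(V₀ − 7.9000 t); integrating gives ln(m/m₀) = −(Q_out/(Q_in−Q_out)) ln(V/V₀).
m = m₀ (V₀/V)^(Q_out/(Q_in−Q_out)) = 50.7 × (1140/551.45)^(-3.4430) = 4.1599 g.

4.16 g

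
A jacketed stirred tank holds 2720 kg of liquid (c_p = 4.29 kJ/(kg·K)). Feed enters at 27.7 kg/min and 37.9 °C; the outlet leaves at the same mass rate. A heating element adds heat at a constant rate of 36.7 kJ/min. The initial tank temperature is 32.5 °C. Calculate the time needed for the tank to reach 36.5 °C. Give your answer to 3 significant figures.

118 min

First-law balance (no shaft work): M c_p dT/dt = ṁ c_p (T_in − T) + 36.7.
τ = M/ṁ = 98.195 min; T_ss = T_in + Q̇/(ṁ c_p) = 38.209 °C.
T(t) = T_ss + (T₀ − T_ss) e^(−t/τ). Set T = 36.5:
e^(−t/τ) = (36.5 − 38.209)/(32.5 − 38.209) = 0.29933
t = −98.195 · ln(0.29933) = 118.44 min.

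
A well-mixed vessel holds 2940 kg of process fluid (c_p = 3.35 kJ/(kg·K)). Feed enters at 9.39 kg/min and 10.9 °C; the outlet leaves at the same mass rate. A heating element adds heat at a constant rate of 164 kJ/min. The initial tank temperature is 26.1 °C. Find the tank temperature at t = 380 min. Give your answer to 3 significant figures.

19.1 °C

M c_p dT/dt = ṁ c_p (T_in − T) + Q̇.
τ = M/ṁ = 313.10 min; T_ss = T_in + Q̇/(ṁ c_p) = 10.9 + 164/(9.39·3.35) = 16.114 °C.
T approaches T_ss exponentially: T(t) = T_ss + (T₀ − T_ss) e^(−t/τ).
T(380) = 16.114 + (9.9865)·e^(−380/313.10) = 16.114 + (9.9865)·0.29710 = 19.081 °C.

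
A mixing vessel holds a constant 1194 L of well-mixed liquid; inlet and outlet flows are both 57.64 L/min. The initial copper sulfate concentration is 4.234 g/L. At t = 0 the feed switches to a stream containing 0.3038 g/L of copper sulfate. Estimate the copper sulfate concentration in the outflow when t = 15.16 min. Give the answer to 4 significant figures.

2.194 g/L

Unsteady species balance (constant V, well mixed): V dC/dt = Q(C_in − C).
Time constant τ = V/Q = 1194/57.64 = 20.7148 min.
This is linear first-order; C(t) = C_in + (C₀ − C_in) e^(−t/τ).
C(15.16) = 0.3038 + (4.234 − 0.3038)·e^(−15.16/20.7148) = 0.3038 + (3.93020)·0.481021 = 2.19431 g/L.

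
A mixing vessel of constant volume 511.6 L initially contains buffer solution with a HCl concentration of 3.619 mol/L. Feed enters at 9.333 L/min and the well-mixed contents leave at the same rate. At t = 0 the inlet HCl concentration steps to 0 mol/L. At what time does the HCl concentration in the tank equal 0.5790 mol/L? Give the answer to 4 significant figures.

Species balance: V dC/dt = Q(C_in − C) ⇒ τ = V/Q = 54.8162 min.
C(t) = C_in + (C₀ − C_in) e^(−t/τ). Set C = 0.5790 and solve for t:
e^(−t/τ) = (C − C_in)/(C₀ − C_in) = (0.5790 − 0)/(3.619 − 0) = 0.159989
t = −τ ln(…) = 54.8162 × 1.83265 = 100.459 min.

100.5 min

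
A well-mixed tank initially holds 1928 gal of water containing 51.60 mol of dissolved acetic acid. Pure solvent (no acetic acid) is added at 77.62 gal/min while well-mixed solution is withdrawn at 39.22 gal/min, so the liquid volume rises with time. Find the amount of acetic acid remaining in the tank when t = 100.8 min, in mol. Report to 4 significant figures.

16.76 mol

Total volume: dV/dt = Q_in − Q_out = 38.4000 gal/min, so V(t) = 1928 + 38.4000 t and V(100.8) = 5798.72 gal.
Solute balance: dm/dt = 0 − Q_out C = −Q_out m/V(t).
dm/m = −Q_out dt/(V₀ + 38.4000 t); integrating gives ln(m/m₀) = −(Q_out/(Q_in−Q_out)) ln(V/V₀).
m = m₀ (V₀/V)^(Q_out/(Q_in−Q_out)) = 51.60 × (1928/5798.72)^(1.02135) = 16.7576 mol.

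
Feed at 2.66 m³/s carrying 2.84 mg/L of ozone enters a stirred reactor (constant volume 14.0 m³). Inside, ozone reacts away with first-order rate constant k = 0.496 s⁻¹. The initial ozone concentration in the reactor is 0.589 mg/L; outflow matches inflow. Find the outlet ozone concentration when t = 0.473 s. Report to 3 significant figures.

Species balance: V dC/dt = Q C_in − Q C − k V C.
dC/dt = (Q/V) C_in − (Q/V + k) C; effective rate a = Q/V + k = 0.19000 + 0.496 = 0.68600 s⁻¹.
C_ss = Q C_in/(Q + kV) = 0.78659 mg/L; C(t) = C_ss + (C₀ − C_ss) e^(−a t).
C(0.473) = 0.78659 + (-0.19759)·e^(−0.68600·0.473) = 0.78659 + (-0.19759)·0.72290 = 0.64375 mg/L.

0.644 mg/L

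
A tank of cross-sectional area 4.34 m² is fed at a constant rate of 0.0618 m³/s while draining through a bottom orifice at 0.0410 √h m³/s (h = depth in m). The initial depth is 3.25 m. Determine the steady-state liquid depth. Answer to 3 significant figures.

2.27 m

Level balance: A dh/dt = 0.0618 − 0.0410 √h. Setting dh/dt = 0:
Q_in = 0.0410 √h_ss ⇒ √h_ss = 0.0618/0.0410 = 1.5073.
h_ss = 1.5073² = 2.2720 m. (Since h₀ = 3.25 m > h_ss, the level will fall toward this value.)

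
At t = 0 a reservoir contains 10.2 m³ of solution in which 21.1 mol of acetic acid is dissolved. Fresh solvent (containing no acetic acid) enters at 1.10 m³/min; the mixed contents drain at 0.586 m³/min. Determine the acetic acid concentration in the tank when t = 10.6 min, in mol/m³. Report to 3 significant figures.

Let m(t) be the amount of acetic acid. Volume: V(t) = V₀ + (Q_in − Q_out) t = 10.2 + 0.51400 t; V(10.6) = 15.648 m³.
No acetic acid enters, so dm/dt = −Q_out · (m/V).
dm/m = −Q_out dt/(V₀ + 0.51400 t); integrating gives ln(m/m₀) = −(Q_out/(Q_in−Q_out)) ln(V/V₀).
m = m₀ (V₀/V)^(Q_out/(Q_in−Q_out)) = 21.1 × (10.2/15.648)^(1.1401) = 12.953 mol.
C = m/V = 12.953/15.648 = 0.82776 mol/m³.

0.828 mol/m³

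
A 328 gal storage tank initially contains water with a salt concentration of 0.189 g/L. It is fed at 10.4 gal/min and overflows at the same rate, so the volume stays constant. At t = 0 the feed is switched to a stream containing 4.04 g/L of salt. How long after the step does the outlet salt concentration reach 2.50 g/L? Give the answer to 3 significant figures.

28.9 min

Species balance: V dC/dt = Q(C_in − C) ⇒ τ = V/Q = 31.538 min.
C(t) = C_in + (C₀ − C_in) e^(−t/τ). Set C = 2.50 and solve for t:
e^(−t/τ) = (C − C_in)/(C₀ − C_in) = (2.50 − 4.04)/(0.189 − 4.04) = 0.39990
t = −τ ln(…) = 31.538 × 0.91655 = 28.907 min.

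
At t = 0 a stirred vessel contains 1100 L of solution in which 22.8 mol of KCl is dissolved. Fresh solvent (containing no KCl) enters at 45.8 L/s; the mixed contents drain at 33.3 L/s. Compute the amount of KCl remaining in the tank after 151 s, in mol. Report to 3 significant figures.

1.59 mol

Total volume: dV/dt = Q_in − Q_out = 12.500 L/s, so V(t) = 1100 + 12.500 t and V(151) = 2987.5 L.
Solute balance: dm/dt = 0 − Q_out C = −Q_out m/V(t).
Separate: dm/m = −Q_out dt/V(t) ⇒ ln(m/m₀) = −(Q_out/(Q_in−Q_out)) ln(V/V₀).
m = m₀ (V₀/V)^(Q_out/(Q_in−Q_out)) = 22.8 × (1100/2987.5)^(2.6640) = 1.5922 mol.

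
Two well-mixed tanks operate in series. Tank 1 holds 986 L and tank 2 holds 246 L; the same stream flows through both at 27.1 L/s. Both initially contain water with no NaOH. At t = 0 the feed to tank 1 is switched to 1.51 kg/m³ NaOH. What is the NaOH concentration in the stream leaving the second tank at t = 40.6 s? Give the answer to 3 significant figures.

Each tank obeys Vᵢ dCᵢ/dt = Q(Cᵢ₋₁ − Cᵢ), so τᵢ = Vᵢ/Q.
τ₁ = 986/27.1 = 36.384 s; τ₂ = 246/27.1 = 9.0775 s.
Solving the cascade with C₁(0)=C₂(0)=0 gives C₂(t) = C_in[1 − (τ₁ e^(−t/τ₁) − τ₂ e^(−t/τ₂))/(τ₁ − τ₂)].
At t = 40.6: e^(−t/τ₁) = 0.32763, e^(−t/τ₂) = 0.011418.
C₂ = 1.51·[1 − (36.384·0.32763 − 9.0775·0.011418)/(27.306)] = 1.51·0.56726 = 0.85656 kg/m³.

0.857 kg/m³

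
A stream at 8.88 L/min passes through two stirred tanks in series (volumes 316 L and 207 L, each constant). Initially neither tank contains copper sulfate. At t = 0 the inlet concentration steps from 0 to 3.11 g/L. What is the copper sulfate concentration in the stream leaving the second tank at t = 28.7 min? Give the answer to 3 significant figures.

Each tank obeys Vᵢ dCᵢ/dt = Q(Cᵢ₋₁ − Cᵢ), so τᵢ = Vᵢ/Q.
τ₁ = 316/8.88 = 35.586 min; τ₂ = 207/8.88 = 23.311 min.
Tank 1: C₁ = C_in(1 − e^(−t/τ₁)). Tank 2 (τ₁ ≠ τ₂): C₂ = C_in[1 − (τ₁ e^(−t/τ₁) − τ₂ e^(−t/τ₂))/(τ₁ − τ₂)].
At t = 28.7: e^(−t/τ₁) = 0.44641, e^(−t/τ₂) = 0.29195.
C₂ = 3.11·[1 − (35.586·0.44641 − 23.311·0.29195)/(12.275)] = 3.11·0.26023 = 0.80933 g/L.

0.809 g/L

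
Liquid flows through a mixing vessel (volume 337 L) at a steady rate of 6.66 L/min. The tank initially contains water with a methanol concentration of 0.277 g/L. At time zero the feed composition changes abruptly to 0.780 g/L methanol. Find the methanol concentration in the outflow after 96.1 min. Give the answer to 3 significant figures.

Transient balance on the dissolved component: V dC/dt = Q(C_in − C).
Time constant τ = V/Q = 337/6.66 = 50.601 min.
Integrating: C(t) = C_in + (C₀ − C_in) e^(−t/τ).
C(96.1) = 0.780 + (0.277 − 0.780)·e^(−96.1/50.601) = 0.780 + (-0.50300)·0.14969 = 0.70471 g/L.

0.705 g/L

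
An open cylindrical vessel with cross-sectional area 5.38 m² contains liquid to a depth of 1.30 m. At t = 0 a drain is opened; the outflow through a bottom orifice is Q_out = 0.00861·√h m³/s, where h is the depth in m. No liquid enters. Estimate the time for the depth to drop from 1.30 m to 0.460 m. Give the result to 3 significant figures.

Accumulation of liquid (constant cross-section A): A dh/dt = −0.00861 √h.
Separate and integrate: 2(√h − √h₀) = −(0.00861/A) t.
t = 2A(√h₀ − √h)/0.00861 = 2·5.38·(√1.30 − √0.460)/0.00861
  = 10.760 × (1.1402 − 0.67823) / 0.00861 = 577.29 s.

577 s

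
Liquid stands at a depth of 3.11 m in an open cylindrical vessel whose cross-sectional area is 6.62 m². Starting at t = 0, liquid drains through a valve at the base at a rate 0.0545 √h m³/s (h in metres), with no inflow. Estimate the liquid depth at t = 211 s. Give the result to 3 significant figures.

Unsteady balance on liquid volume: A dh/dt = −0.0545 √h.
Separate and integrate: 2(√h − √h₀) = −(0.0545/A) t.
√h = √3.11 − 0.0545·211/(2·6.62) = 1.7635 − 0.86854 = 0.89498.
h = 0.89498² = 0.80098 m.

0.801 m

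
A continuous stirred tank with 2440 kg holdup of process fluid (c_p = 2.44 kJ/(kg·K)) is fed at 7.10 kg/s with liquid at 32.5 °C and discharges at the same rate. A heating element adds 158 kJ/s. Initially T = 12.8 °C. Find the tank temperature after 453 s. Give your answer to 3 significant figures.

33.9 °C

First-law balance (no shaft work): M c_p dT/dt = ṁ c_p (T_in − T) + 158.
τ = M/ṁ = 343.66 s; T_ss = T_in + Q̇/(ṁ c_p) = 32.5 + 158/(7.10·2.44) = 41.620 °C.
T approaches T_ss exponentially: T(t) = T_ss + (T₀ − T_ss) e^(−t/τ).
T(453) = 41.620 + (-28.820)·e^(−453/343.66) = 41.620 + (-28.820)·0.26763 = 33.907 °C.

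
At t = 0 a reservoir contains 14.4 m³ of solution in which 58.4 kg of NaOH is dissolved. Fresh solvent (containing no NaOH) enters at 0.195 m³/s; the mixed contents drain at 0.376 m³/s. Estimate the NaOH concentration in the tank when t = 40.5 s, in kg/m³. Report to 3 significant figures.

1.88 kg/m³

Total volume: dV/dt = Q_in − Q_out = -0.18100 m³/s, so V(t) = 14.4 − 0.18100 t and V(40.5) = 7.0695 m³.
No NaOH enters, so dm/dt = −Q_out · (m/V).
Separate: dm/m = −Q_out dt/V(t) ⇒ ln(m/m₀) = −(Q_out/(Q_in−Q_out)) ln(V/V₀).
m = m₀ (V₀/V)^(Q_out/(Q_in−Q_out)) = 58.4 × (14.4/7.0695)^(-2.0773) = 13.322 kg.
C = m/V = 13.322/7.0695 = 1.8844 kg/m³.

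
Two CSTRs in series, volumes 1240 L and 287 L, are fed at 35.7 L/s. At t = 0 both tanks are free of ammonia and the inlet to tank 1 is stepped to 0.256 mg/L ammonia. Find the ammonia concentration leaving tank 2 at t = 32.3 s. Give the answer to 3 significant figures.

Species balance on tank i: dCᵢ/dt = (Cᵢ₋₁ − Cᵢ)/τᵢ with τᵢ = Vᵢ/Q.
τ₁ = 1240/35.7 = 34.734 s; τ₂ = 287/35.7 = 8.0392 s.
Solving the cascade with C₁(0)=C₂(0)=0 gives C₂(t) = C_in[1 − (τ₁ e^(−t/τ₁) − τ₂ e^(−t/τ₂))/(τ₁ − τ₂)].
At t = 32.3: e^(−t/τ₁) = 0.39458, e^(−t/τ₂) = 0.017992.
C₂ = 0.256·[1 − (34.734·0.39458 − 8.0392·0.017992)/(26.695)] = 0.256·0.49201 = 0.12595 mg/L.

0.126 mg/L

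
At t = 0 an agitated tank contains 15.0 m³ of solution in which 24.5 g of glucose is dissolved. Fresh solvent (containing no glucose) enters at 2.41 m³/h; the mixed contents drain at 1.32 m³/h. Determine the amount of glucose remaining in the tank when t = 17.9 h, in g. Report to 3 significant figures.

8.93 g

Total volume: dV/dt = Q_in − Q_out = 1.0900 m³/h, so V(t) = 15.0 + 1.0900 t and V(17.9) = 34.511 m³.
No glucose enters, so dm/dt = −Q_out · (m/V).
dm/m = −Q_out dt/(V₀ + 1.0900 t); integrating gives ln(m/m₀) = −(Q_out/(Q_in−Q_out)) ln(V/V₀).
m = m₀ (V₀/V)^(Q_out/(Q_in−Q_out)) = 24.5 × (15.0/34.511)^(1.2110) = 8.9319 g.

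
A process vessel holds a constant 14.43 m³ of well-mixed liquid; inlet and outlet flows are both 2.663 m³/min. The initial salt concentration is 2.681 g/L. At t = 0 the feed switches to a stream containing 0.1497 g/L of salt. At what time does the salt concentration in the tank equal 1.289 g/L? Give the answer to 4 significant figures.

Species balance: V dC/dt = Q(C_in − C) ⇒ τ = V/Q = 5.41870 min.
C(t) = C_in + (C₀ − C_in) e^(−t/τ). Set C = 1.289 and solve for t:
e^(−t/τ) = (C − C_in)/(C₀ − C_in) = (1.289 − 0.1497)/(2.681 − 0.1497) = 0.450085
t = −τ ln(…) = 5.41870 × 0.798319 = 4.32585 min.

4.326 min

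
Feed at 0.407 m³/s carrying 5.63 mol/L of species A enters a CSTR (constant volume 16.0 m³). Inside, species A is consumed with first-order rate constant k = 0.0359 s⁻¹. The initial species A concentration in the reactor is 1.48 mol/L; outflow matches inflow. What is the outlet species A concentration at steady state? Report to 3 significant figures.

2.33 mol/L

Species balance: V dC/dt = Q C_in − Q C − k V C.
At steady state: 0 = Q C_in − (Q + kV) C_ss, so C_ss = Q C_in/(Q + kV).
C_ss = 0.407·5.63/(0.407 + 0.0359·16.0) = 2.2914/0.98140 = 2.3348 mol/L.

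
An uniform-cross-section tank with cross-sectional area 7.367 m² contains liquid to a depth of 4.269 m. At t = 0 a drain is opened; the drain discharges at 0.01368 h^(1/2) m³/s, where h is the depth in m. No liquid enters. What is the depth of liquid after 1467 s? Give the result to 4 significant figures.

0.4958 m

Accumulation of liquid (constant cross-section A): A dh/dt = −0.01368 √h.
Separate and integrate: 2(√h − √h₀) = −(0.01368/A) t.
√h = √4.269 − 0.01368·1467/(2·7.367) = 2.06616 − 1.36206 = 0.704098.
h = 0.704098² = 0.495754 m.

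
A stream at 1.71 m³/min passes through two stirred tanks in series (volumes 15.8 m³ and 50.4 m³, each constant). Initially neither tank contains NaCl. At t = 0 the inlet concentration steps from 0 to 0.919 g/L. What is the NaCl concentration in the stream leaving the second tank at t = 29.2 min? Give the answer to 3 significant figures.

Time constants: τᵢ = Vᵢ/Q for each well-mixed tank.
τ₁ = 15.8/1.71 = 9.2398 min; τ₂ = 50.4/1.71 = 29.474 min.
Tank 1: C₁ = C_in(1 − e^(−t/τ₁)). Tank 2 (τ₁ ≠ τ₂): C₂ = C_in[1 − (τ₁ e^(−t/τ₁) − τ₂ e^(−t/τ₂))/(τ₁ − τ₂)].
At t = 29.2: e^(−t/τ₁) = 0.042415, e^(−t/τ₂) = 0.37131.
C₂ = 0.919·[1 − (9.2398·0.042415 − 29.474·0.37131)/(-20.234)] = 0.919·0.47850 = 0.43974 g/L.

0.440 g/L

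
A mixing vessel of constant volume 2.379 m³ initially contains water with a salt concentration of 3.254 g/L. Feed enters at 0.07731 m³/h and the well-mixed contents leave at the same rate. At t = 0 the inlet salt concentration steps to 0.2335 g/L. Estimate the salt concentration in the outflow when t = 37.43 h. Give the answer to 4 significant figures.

1.128 g/L

Mass balance on the solute (V constant): V dC/dt = Q(C_in − C).
Rewrite as dC/dt + C/τ = C_in/τ, τ = V/Q = 30.7722 h.
C approaches C_in exponentially: C(t) = C_in + (C₀ − C_in) e^(−t/τ).
C(37.43) = 0.2335 + (3.254 − 0.2335)·e^(−37.43/30.7722) = 0.2335 + (3.02050)·0.296308 = 1.12850 g/L.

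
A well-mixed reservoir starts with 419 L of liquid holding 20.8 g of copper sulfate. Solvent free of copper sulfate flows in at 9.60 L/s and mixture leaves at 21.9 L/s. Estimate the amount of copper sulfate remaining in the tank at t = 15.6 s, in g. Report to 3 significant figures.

Let m(t) be the amount of copper sulfate. Volume: V(t) = V₀ + (Q_in − Q_out) t = 419 − 12.300 t; V(15.6) = 227.12 L.
No copper sulfate enters, so dm/dt = −Q_out · (m/V).
Separate: dm/m = −Q_out dt/V(t) ⇒ ln(m/m₀) = −(Q_out/(Q_in−Q_out)) ln(V/V₀).
m = m₀ (V₀/V)^(Q_out/(Q_in−Q_out)) = 20.8 × (419/227.12)^(-1.7805) = 6.9908 g.

6.99 g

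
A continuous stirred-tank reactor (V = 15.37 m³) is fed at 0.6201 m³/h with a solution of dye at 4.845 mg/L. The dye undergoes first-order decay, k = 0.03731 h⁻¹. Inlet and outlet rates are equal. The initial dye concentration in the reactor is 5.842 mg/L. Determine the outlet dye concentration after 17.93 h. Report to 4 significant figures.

3.343 mg/L

V dC/dt = Q(C_in − C) − k V C.
dC/dt = (Q/V) C_in − (Q/V + k) C; effective rate a = Q/V + k = 0.0403448 + 0.03731 = 0.0776548 h⁻¹.
C_ss = Q C_in/(Q + kV) = 2.51717 mg/L; C(t) = C_ss + (C₀ − C_ss) e^(−a t).
C(17.93) = 2.51717 + (3.32483)·e^(−0.0776548·17.93) = 2.51717 + (3.32483)·0.248490 = 3.34336 mg/L.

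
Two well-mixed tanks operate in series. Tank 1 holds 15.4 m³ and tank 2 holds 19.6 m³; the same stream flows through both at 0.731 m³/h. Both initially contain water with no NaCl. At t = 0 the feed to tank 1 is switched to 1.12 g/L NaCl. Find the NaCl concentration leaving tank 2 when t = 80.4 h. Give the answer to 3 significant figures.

Each tank obeys Vᵢ dCᵢ/dt = Q(Cᵢ₋₁ − Cᵢ), so τᵢ = Vᵢ/Q.
τ₁ = 15.4/0.731 = 21.067 h; τ₂ = 19.6/0.731 = 26.813 h.
Solving the cascade with C₁(0)=C₂(0)=0 gives C₂(t) = C_in[1 − (τ₁ e^(−t/τ₁) − τ₂ e^(−t/τ₂))/(τ₁ − τ₂)].
At t = 80.4: e^(−t/τ₁) = 0.022007, e^(−t/τ₂) = 0.049857.
C₂ = 1.12·[1 − (21.067·0.022007 − 26.813·0.049857)/(-5.7456)] = 1.12·0.84803 = 0.94979 g/L.

0.950 g/L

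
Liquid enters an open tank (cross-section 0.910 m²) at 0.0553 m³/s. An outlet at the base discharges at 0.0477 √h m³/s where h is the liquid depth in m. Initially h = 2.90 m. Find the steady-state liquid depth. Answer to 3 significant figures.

Level balance: A dh/dt = 0.0553 − 0.0477 √h. Setting dh/dt = 0:
Q_in = 0.0477 √h_ss ⇒ √h_ss = 0.0553/0.0477 = 1.1593.
h_ss = 1.1593² = 1.3440 m. (Since h₀ = 2.90 m > h_ss, the level will fall toward this value.)

1.34 m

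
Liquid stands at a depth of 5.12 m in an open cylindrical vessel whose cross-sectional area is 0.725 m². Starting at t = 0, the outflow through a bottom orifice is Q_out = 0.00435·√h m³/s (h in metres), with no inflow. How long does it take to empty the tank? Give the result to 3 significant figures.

A dh/dt = −Q_out = −0.00435 √h.
Separate and integrate: 2(√h − √h₀) = −(0.00435/A) t.
Tank is empty when √h = 0: t_empty = 2A√h₀/0.00435.
t_empty = 2·0.725·√5.12/0.00435 = 1.4500·2.2627/0.00435 = 754.25 s.

754 s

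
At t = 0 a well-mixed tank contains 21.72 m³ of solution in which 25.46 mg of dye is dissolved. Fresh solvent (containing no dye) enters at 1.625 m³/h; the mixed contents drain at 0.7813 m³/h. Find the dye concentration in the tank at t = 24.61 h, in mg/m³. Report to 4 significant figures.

Let m(t) be the amount of dye. Volume: V(t) = V₀ + (Q_in − Q_out) t = 21.72 + 0.843700 t; V(24.61) = 42.4835 m³.
Species balance (pure solvent in): dm/dt = −Q_out · m/V(t).
dm/m = −Q_out dt/(V₀ + 0.843700 t); integrating gives ln(m/m₀) = −(Q_out/(Q_in−Q_out)) ln(V/V₀).
m = m₀ (V₀/V)^(Q_out/(Q_in−Q_out)) = 25.46 × (21.72/42.4835)^(0.926040) = 13.6788 mg.
C = m/V = 13.6788/42.4835 = 0.321979 mg/m³.

0.3220 mg/m³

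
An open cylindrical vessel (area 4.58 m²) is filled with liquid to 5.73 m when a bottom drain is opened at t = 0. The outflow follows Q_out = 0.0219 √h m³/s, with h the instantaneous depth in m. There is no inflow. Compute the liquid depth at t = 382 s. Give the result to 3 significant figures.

2.19 m

A dh/dt = −Q_out = −0.0219 √h.
This is separable: 2 d(√h)/dt = −0.0219/A, so √h = √h₀ − (0.0219/(2A)) t.
√h = √5.73 − 0.0219·382/(2·4.58) = 2.3937 − 0.91330 = 1.4804.
h = 1.4804² = 2.1917 m.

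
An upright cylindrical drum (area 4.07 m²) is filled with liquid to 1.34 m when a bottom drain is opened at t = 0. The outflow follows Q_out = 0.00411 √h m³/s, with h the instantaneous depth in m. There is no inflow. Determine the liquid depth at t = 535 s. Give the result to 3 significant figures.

With no inflow, A dh/dt = −0.00411 √h.
This is separable: 2 d(√h)/dt = −0.00411/A, so √h = √h₀ − (0.00411/(2A)) t.
√h = √1.34 − 0.00411·535/(2·4.07) = 1.1576 − 0.27013 = 0.88745.
h = 0.88745² = 0.78758 m.

0.788 m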